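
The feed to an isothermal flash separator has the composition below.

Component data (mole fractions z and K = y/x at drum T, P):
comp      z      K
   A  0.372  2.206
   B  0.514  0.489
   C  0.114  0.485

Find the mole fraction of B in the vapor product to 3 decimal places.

y_B = 0.281

Rachford–Rice: g(ψ) = Σ zᵢ(Kᵢ−1)/(1+ψ(Kᵢ−1)) = 0.
Feasibility: ΣzᵢKᵢ = 1.127, Σzᵢ/Kᵢ = 1.455 — both > 1, two phases present.
Iterate (Newton) starting at ψ = 0.5:
  ψ = 0.500: g = -0.1520, g' = -0.508 → ψ = 0.201
  ψ = 0.201: g = 0.0031, g' = -0.555 → ψ = 0.206
Converged at ψ = 0.206.
Compositions from xᵢ = zᵢ/(1+ψ(Kᵢ−1)), yᵢ = Kᵢxᵢ:
  A: x = 0.298, y = 0.657
  B: x = 0.575, y = 0.281
  C: x = 0.128, y = 0.062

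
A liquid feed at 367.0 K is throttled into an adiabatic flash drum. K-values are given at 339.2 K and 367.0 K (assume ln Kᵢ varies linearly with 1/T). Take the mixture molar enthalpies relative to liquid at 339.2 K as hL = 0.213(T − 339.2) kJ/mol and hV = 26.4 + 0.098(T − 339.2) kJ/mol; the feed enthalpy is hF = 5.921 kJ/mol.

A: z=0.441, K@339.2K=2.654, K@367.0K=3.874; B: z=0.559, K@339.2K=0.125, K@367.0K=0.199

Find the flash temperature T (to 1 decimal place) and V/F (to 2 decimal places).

T = 342.8 K, V/F = 0.20

Adiabatic flash: solve Rachford–Rice at each trial T, then check hF = ψ·hV(T) + (1−ψ)·hL(T).
  T = 339.2 K: K = (2.654, 0.125), RR gives ψ = 0.166, H_out = 4.383 kJ/mol
  T = 367.0 K: K = (3.874, 0.199), RR gives ψ = 0.356, H_out = 14.183 kJ/mol
  T = 353.1 K: K = (3.230, 0.159), RR gives ψ = 0.274, H_out = 9.753 kJ/mol
  T = 346.1 K: K = (2.932, 0.141), RR gives ψ = 0.224, H_out = 7.210 kJ/mol
  T = 342.6 K: K = (2.789, 0.133), RR gives ψ = 0.196, H_out = 5.824 kJ/mol
  T = 344.4 K: K = (2.862, 0.137), RR gives ψ = 0.211, H_out = 6.548 kJ/mol
Linear interpolation between T = 342.6 (H_out = 5.824) and T = 344.4 (H_out = 6.548) on hF = 5.921 gives T ≈ 342.8 K, at which ψ = 0.20.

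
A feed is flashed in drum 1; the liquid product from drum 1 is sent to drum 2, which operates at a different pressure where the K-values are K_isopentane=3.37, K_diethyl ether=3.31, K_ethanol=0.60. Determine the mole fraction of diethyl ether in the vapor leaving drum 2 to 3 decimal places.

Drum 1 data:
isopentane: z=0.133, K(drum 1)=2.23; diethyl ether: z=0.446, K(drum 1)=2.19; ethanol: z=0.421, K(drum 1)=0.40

Drum 1:
Material balance + equilibrium reduce to Σ zᵢ(Kᵢ−1)/(1+ψ₁(Kᵢ−1)) = 0.
Check two-phase: ΣzᵢKᵢ = 1.442 > 1 and Σzᵢ/Kᵢ = 1.316 > 1, so g(0) = 0.442 > 0 and g(1) = -0.316 < 0.
Newton iteration, ψ₁⁰ = 0.61:
  ψ₁ = 0.610: g = 0.0026, g' = -0.655 → ψ₁ = 0.614
Converged at ψ₁ = 0.614.
Drum-1 compositions:
  isopentane: x = 0.076, y = 0.169
  diethyl ether: x = 0.258, y = 0.564
  ethanol: x = 0.666, y = 0.267
Drum-2 feed = drum-1 liquid: z₂ = (0.0758, 0.2577, 0.6665).
Drum 2:
Iterate (Newton) starting at ψ₂ = 0.5:
  ψ₂ = 0.500: g = 0.0252, g' = -0.552 → ψ₂ = 0.546
  ψ₂ = 0.546: g = 0.0006, g' = -0.525 → ψ₂ = 0.547
Converged at ψ₂ = 0.547.
  isopentane: x = 0.033, y = 0.111
  diethyl ether: x = 0.114, y = 0.377
  ethanol: x = 0.853, y = 0.512

y_diethyl ether (drum 2) = 0.377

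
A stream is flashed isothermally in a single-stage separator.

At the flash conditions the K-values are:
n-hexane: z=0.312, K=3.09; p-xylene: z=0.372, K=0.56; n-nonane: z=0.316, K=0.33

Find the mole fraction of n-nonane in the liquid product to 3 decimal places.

x_n-nonane = 0.376

Material balance + equilibrium reduce to Σ zᵢ(Kᵢ−1)/(1+V/F(Kᵢ−1)) = 0.
Check two-phase: ΣzᵢKᵢ = 1.277 > 1 and Σzᵢ/Kᵢ = 1.723 > 1, so g(0) = 0.277 > 0 and g(1) = -0.723 < 0.
Newton iteration, V/F⁰ = 0.5:
  V/F = 0.500: g = -0.2094, g' = -0.765 → V/F = 0.226
  V/F = 0.226: g = 0.0113, g' = -0.914 → V/F = 0.239
Converged at V/F = 0.239.
Compositions from xᵢ = zᵢ/(1+V/F(Kᵢ−1)), yᵢ = Kᵢxᵢ:
  n-hexane: x = 0.208, y = 0.643
  p-xylene: x = 0.416, y = 0.233
  n-nonane: x = 0.376, y = 0.124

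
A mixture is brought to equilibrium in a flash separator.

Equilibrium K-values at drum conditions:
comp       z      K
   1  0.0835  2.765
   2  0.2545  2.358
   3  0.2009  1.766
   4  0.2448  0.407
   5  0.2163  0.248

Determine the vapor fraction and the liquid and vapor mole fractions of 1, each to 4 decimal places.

Rachford–Rice: g(ψ) = Σ zᵢ(Kᵢ−1)/(1+ψ(Kᵢ−1)) = 0.
Check two-phase: ΣzᵢKᵢ = 1.3391 > 1 and Σzᵢ/Kᵢ = 1.7255 > 1, so g(0) = 0.3391 > 0 and g(1) = -0.7255 < 0.
Iterate (Newton) starting at ψ = 0.63:
  ψ = 0.6300: g = -0.18100, g' = -0.9093 → ψ = 0.4310
  ψ = 0.4310: g = -0.01823, g' = -0.7604 → ψ = 0.4070
  ψ = 0.4070: g = -0.00007, g' = -0.7549 → ψ = 0.4069
Converged at ψ = 0.4069.
Compositions from xᵢ = zᵢ/(1+ψ(Kᵢ−1)), yᵢ = Kᵢxᵢ:
  1: x = 0.0486, y = 0.1344
  2: x = 0.1639, y = 0.3865
  3: x = 0.1532, y = 0.2705
  4: x = 0.3227, y = 0.1313
  5: x = 0.3117, y = 0.0773

ψ = 0.4069, x_1 = 0.0486, y_1 = 0.1344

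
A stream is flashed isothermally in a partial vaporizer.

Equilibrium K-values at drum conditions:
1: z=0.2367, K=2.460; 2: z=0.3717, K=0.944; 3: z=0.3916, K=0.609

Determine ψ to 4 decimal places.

ψ = 0.4551

Newton–Raphson from ψ = 0.5:
  ψ = 0.5000: g = -0.01198, g' = -0.2623 → ψ = 0.4543
  ψ = 0.4543: g = 0.00022, g' = -0.2721 → ψ = 0.4551
Converged at ψ = 0.4551.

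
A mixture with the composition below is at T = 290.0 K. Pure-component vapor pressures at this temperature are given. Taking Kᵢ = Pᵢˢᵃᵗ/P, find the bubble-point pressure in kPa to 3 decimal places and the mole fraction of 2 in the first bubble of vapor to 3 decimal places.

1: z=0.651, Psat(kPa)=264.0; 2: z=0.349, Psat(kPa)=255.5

Pbub = 261.034 kPa, y_2 = 0.342

At the bubble point ψ → 0, so ΣzᵢKᵢ = 1 with Kᵢ = Pᵢˢᵃᵗ/P ⇒ P = ΣzᵢPᵢˢᵃᵗ.
P = 0.651·264.0 + 0.349·255.5 = 261.034 kPa
yᵢ = zᵢPᵢˢᵃᵗ/P ⇒ y_2 = 0.349·255.5/261.034 = 0.342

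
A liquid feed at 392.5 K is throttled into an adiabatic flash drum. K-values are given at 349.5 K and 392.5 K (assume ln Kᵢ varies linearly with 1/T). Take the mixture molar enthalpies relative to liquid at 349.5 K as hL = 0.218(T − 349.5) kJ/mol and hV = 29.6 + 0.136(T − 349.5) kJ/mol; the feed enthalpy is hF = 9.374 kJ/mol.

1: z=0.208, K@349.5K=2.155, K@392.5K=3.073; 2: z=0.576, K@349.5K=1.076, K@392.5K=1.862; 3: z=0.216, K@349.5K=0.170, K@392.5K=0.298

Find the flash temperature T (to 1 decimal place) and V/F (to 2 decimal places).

Adiabatic flash: solve Rachford–Rice at each trial T, then check hF = ψ·hV(T) + (1−ψ)·hL(T).
  T = 349.5 K: K = (2.155, 1.076, 0.170), RR gives ψ = 0.258, H_out = 7.629 kJ/mol
  T = 392.5 K: K = (3.073, 1.862, 0.298), RR gives ψ = 0.917, H_out = 33.292 kJ/mol
  T = 371.0 K: K = (2.600, 1.438, 0.229), RR gives ψ = 0.685, H_out = 23.745 kJ/mol
  T = 360.2 K: K = (2.373, 1.249, 0.198), RR gives ψ = 0.513, H_out = 17.074 kJ/mol
  T = 354.9 K: K = (2.264, 1.161, 0.184), RR gives ψ = 0.400, H_out = 12.843 kJ/mol
  T = 352.2 K: K = (2.209, 1.118, 0.177), RR gives ψ = 0.333, H_out = 10.358 kJ/mol
  T = 350.9 K: K = (2.183, 1.098, 0.174), RR gives ψ = 0.297, H_out = 9.075 kJ/mol
Linear interpolation between T = 350.9 (H_out = 9.075) and T = 352.2 (H_out = 10.358) on hF = 9.374 gives T ≈ 351.2 K, at which ψ = 0.31.

T = 351.2 K, V/F = 0.31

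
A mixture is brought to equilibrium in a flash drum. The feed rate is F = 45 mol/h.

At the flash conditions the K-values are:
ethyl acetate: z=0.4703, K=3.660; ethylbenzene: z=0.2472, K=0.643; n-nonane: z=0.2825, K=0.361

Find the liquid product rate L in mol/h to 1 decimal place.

Let ψ = V/F and solve Σ zᵢ(Kᵢ−1)/(1+ψ(Kᵢ−1)) = 0.
g(0) = ΣzᵢKᵢ − 1 = 0.9822 and g(1) = 1 − Σzᵢ/Kᵢ = -0.2955, so a root lies in (0, 1).
Iterate (Newton) starting at ψ = 0.5:
  ψ = 0.5000: g = 0.16421, g' = -0.9087 → ψ = 0.6807
  ψ = 0.6807: g = 0.00902, g' = -0.8375 → ψ = 0.6915
Converged at ψ = 0.6915.
Then V = ψ·F = 0.6915·45 = 31.1 mol/h and L = F − V = 13.9 mol/h.

L = 13.9 mol/h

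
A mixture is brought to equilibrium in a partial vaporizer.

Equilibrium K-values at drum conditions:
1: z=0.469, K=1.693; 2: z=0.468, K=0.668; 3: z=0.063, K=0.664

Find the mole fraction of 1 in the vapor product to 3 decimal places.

Material balance + equilibrium reduce to Σ zᵢ(Kᵢ−1)/(1+V/F(Kᵢ−1)) = 0.
Feasibility: ΣzᵢKᵢ = 1.148, Σzᵢ/Kᵢ = 1.073 — both > 1, two phases present.
Newton–Raphson from V/F = 0.57:
  V/F = 0.570: g = 0.0152, g' = -0.205 → V/F = 0.644
Converged at V/F = 0.644.
Compositions from xᵢ = zᵢ/(1+V/F(Kᵢ−1)), yᵢ = Kᵢxᵢ:
  1: x = 0.324, y = 0.549
  2: x = 0.595, y = 0.398
  3: x = 0.080, y = 0.053

y_1 = 0.549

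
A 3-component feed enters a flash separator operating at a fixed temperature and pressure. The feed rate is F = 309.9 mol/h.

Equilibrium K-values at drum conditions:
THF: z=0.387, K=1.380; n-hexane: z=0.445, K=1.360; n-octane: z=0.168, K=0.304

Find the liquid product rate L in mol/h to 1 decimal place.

Let ψ = V/F and solve Σ zᵢ(Kᵢ−1)/(1+ψ(Kᵢ−1)) = 0.
Check two-phase: ΣzᵢKᵢ = 1.190 > 1 and Σzᵢ/Kᵢ = 1.160 > 1, so g(0) = 0.190 > 0 and g(1) = -0.160 < 0.
Newton–Raphson from ψ = 0.5:
  ψ = 0.500: g = 0.0800, g' = -0.272 → ψ = 0.794
  ψ = 0.794: g = -0.0237, g' = -0.474 → ψ = 0.744
  ψ = 0.744: g = -0.0014, g' = -0.420 → ψ = 0.740
Converged at ψ = 0.740.
Then V = ψ·F = 0.7404·309.9 = 229.5 mol/h and L = F − V = 80.4 mol/h.

L = 80.4 mol/h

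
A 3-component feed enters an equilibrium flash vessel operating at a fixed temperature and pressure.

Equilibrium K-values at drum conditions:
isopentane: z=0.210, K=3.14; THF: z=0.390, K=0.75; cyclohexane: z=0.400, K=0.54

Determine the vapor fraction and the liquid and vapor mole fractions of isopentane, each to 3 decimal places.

Rachford–Rice: g(ψ) = Σ zᵢ(Kᵢ−1)/(1+ψ(Kᵢ−1)) = 0.
g(0) = ΣzᵢKᵢ − 1 = 0.168 and g(1) = 1 − Σzᵢ/Kᵢ = -0.328, so a root lies in (0, 1).
Newton iteration, ψ⁰ = 0.5:
  ψ = 0.500: g = -0.1333, g' = -0.399 → ψ = 0.166
  ψ = 0.166: g = 0.0307, g' = -0.649 → ψ = 0.213
  ψ = 0.213: g = 0.0016, g' = -0.585 → ψ = 0.216
Converged at ψ = 0.216.
Compositions from xᵢ = zᵢ/(1+ψ(Kᵢ−1)), yᵢ = Kᵢxᵢ:
  isopentane: x = 0.144, y = 0.451
  THF: x = 0.412, y = 0.309
  cyclohexane: x = 0.444, y = 0.240

ψ = 0.216, x_isopentane = 0.144, y_isopentane = 0.451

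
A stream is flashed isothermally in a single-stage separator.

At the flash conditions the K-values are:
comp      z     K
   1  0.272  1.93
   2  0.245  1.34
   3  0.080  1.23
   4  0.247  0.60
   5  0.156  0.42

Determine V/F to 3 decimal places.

Iterate (Newton) starting at V/F = 0.5:
  V/F = 0.500: g = 0.0094, g' = -0.300 → V/F = 0.531
Converged at V/F = 0.531.

V/F = 0.531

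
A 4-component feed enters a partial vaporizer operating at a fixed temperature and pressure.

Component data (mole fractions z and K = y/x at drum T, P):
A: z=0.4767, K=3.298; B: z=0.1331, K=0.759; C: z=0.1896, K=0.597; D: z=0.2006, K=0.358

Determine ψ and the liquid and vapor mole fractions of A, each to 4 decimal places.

ψ = 0.7572, x_A = 0.1740, y_A = 0.5738

Let ψ = V/F and solve Σ zᵢ(Kᵢ−1)/(1+ψ(Kᵢ−1)) = 0.
Feasibility: ΣzᵢKᵢ = 1.8582, Σzᵢ/Kᵢ = 1.1978 — both > 1, two phases present.
Iterate (Newton) starting at ψ = 0.3:
  ψ = 0.3000: g = 0.36743, g' = -1.0577 → ψ = 0.6474
  ψ = 0.6474: g = 0.07858, g' = -0.7161 → ψ = 0.7571
  ψ = 0.7571: g = 0.00003, g' = -0.7237 → ψ = 0.7572
Converged at ψ = 0.7572.
Compositions from xᵢ = zᵢ/(1+ψ(Kᵢ−1)), yᵢ = Kᵢxᵢ:
  A: x = 0.1740, y = 0.5738
  B: x = 0.1628, y = 0.1236
  C: x = 0.2729, y = 0.1629
  D: x = 0.3904, y = 0.1397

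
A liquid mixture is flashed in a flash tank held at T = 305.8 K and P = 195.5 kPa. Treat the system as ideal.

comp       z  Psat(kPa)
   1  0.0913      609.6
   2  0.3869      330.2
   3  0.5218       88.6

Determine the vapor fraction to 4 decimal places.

Raoult's law: Kᵢ = Pᵢˢᵃᵗ/P = Pᵢˢᵃᵗ/195.5.
  K_1 = 609.6/195.5 = 3.118159, K_2 = 330.2/195.5 = 1.689003, K_3 = 88.6/195.5 = 0.453197
Let ψ = V/F and solve Σ zᵢ(Kᵢ−1)/(1+ψ(Kᵢ−1)) = 0.
g(0) = ΣzᵢKᵢ − 1 = 0.1746 and g(1) = 1 − Σzᵢ/Kᵢ = -0.4097, so a root lies in (0, 1).
Iterate (Newton) starting at ψ = 0.5:
  ψ = 0.5000: g = -0.10049, g' = -0.4937 → ψ = 0.2965
  ψ = 0.2965: g = -0.00037, g' = -0.5034 → ψ = 0.2957
Converged at ψ = 0.2957.

ψ = 0.2957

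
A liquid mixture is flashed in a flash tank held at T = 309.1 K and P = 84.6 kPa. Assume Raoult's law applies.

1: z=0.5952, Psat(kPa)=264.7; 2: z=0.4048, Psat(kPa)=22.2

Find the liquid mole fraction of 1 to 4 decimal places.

Raoult's law: Kᵢ = Pᵢˢᵃᵗ/P = Pᵢˢᵃᵗ/84.6.
  K_1 = 264.7/84.6 = 3.128842, K_2 = 22.2/84.6 = 0.262411
Rachford–Rice: g(ψ) = Σ zᵢ(Kᵢ−1)/(1+ψ(Kᵢ−1)) = 0.
g(0) = ΣzᵢKᵢ − 1 = 0.9685 and g(1) = 1 − Σzᵢ/Kᵢ = -0.7328, so a root lies in (0, 1).
Binary case is linear: z₁(K₁−1)(1+ψ(K₂−1)) + z₂(K₂−1)(1+ψ(K₁−1)) = 0
⇒ ψ = [z₁(K₁−1)+z₂(K₂−1)] / [−(K₁−1)(K₂−1)] = 0.96851/1.57021 = 0.6168
Compositions from xᵢ = zᵢ/(1+ψ(Kᵢ−1)), yᵢ = Kᵢxᵢ:
  1: x = 0.2573, y = 0.8051
  2: x = 0.7427, y = 0.1949

x_1 = 0.2573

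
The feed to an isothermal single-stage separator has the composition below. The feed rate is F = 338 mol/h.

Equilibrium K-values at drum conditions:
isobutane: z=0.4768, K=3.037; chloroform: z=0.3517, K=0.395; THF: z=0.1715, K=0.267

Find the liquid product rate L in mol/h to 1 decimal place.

Newton iteration, ψ⁰ = 0.5:
  ψ = 0.5000: g = -0.02233, g' = -0.9798 → ψ = 0.4772
Converged at ψ = 0.4772.
Then V = ψ·F = 0.4772·338 = 161.3 mol/h and L = F − V = 176.7 mol/h.

L = 176.7 mol/h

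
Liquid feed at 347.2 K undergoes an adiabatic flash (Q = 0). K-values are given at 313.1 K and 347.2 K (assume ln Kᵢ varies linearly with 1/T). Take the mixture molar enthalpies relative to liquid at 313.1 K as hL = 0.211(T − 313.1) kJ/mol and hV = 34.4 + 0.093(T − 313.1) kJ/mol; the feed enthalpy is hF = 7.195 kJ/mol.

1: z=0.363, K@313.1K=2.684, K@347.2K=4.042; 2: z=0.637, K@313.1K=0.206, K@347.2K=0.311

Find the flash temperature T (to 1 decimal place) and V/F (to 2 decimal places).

T = 322.3 K, V/F = 0.16

Adiabatic flash: solve Rachford–Rice at each trial T, then check hF = ψ·hV(T) + (1−ψ)·hL(T).
  T = 313.1 K: K = (2.684, 0.206), RR gives ψ = 0.079, H_out = 2.715 kJ/mol
  T = 347.2 K: K = (4.042, 0.311), RR gives ψ = 0.317, H_out = 16.838 kJ/mol
  T = 330.1 K: K = (3.327, 0.256), RR gives ψ = 0.214, H_out = 10.516 kJ/mol
  T = 321.6 K: K = (2.997, 0.230), RR gives ψ = 0.152, H_out = 6.886 kJ/mol
  T = 325.9 K: K = (3.161, 0.243), RR gives ψ = 0.185, H_out = 8.777 kJ/mol
  T = 323.8 K: K = (3.080, 0.237), RR gives ψ = 0.169, H_out = 7.869 kJ/mol
Linear interpolation between T = 321.6 (H_out = 6.886) and T = 323.8 (H_out = 7.869) on hF = 7.195 gives T ≈ 322.3 K, at which ψ = 0.16.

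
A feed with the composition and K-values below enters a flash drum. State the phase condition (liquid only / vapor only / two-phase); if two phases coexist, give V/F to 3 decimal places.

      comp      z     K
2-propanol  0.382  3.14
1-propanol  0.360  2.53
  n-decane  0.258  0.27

two-phase, V/F = 0.874

ΣzᵢKᵢ = 2.180; Σzᵢ/Kᵢ = 1.220.
Both exceed 1, so a two-phase solution exists.
Material balance + equilibrium reduce to Σ zᵢ(Kᵢ−1)/(1+ψ(Kᵢ−1)) = 0.
Iterate (Newton) starting at ψ = 0.5:
  ψ = 0.500: g = 0.4104, g' = -1.020 → ψ = 0.902
  ψ = 0.902: g = -0.0417, g' = -1.533 → ψ = 0.875
  ψ = 0.875: g = -0.0016, g' = -1.420 → ψ = 0.874
Converged at ψ = 0.874.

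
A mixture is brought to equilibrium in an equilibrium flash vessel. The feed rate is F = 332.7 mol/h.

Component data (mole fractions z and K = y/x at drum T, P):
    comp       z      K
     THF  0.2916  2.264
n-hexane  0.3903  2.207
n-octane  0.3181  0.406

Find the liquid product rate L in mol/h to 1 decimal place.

Newton–Raphson from V/F = 0.4:
  V/F = 0.4000: g = 0.31467, g' = -0.6572 → V/F = 0.8788
  V/F = 0.8788: g = 0.00793, g' = -0.7297 → V/F = 0.8897
  V/F = 0.8897: g = -0.00006, g' = -0.7402 → V/F = 0.8896
Converged at V/F = 0.8896.
Then V = V/F·F = 0.8896·332.7 = 296.0 mol/h and L = F − V = 36.7 mol/h.

L = 36.7 mol/h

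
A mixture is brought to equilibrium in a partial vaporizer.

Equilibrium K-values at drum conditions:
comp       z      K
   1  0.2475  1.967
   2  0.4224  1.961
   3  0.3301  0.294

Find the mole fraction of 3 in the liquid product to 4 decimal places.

Newton–Raphson from ψ = 0.5:
  ψ = 0.5000: g = 0.07531, g' = -0.6762 → ψ = 0.6114
  ψ = 0.6114: g = -0.00393, g' = -0.7555 → ψ = 0.6062
Converged at ψ = 0.6062.
Compositions from xᵢ = zᵢ/(1+ψ(Kᵢ−1)), yᵢ = Kᵢxᵢ:
  1: x = 0.1560, y = 0.3069
  2: x = 0.2669, y = 0.5234
  3: x = 0.5770, y = 0.1697

x_3 = 0.5770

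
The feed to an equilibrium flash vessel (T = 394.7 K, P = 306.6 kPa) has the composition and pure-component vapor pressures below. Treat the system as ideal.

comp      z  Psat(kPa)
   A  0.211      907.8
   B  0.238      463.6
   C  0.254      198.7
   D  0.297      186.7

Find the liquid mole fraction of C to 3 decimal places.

x_C = 0.330

Raoult's law: Kᵢ = Pᵢˢᵃᵗ/P = Pᵢˢᵃᵗ/306.6.
  K_A = 907.8/306.6 = 2.96086, K_B = 463.6/306.6 = 1.51207, K_C = 198.7/306.6 = 0.64808, K_D = 186.7/306.6 = 0.60894
Let β = V/F and solve Σ zᵢ(Kᵢ−1)/(1+β(Kᵢ−1)) = 0.
Feasibility: ΣzᵢKᵢ = 1.330, Σzᵢ/Kᵢ = 1.108 — both > 1, two phases present.
Newton–Raphson from β = 0.5:
  β = 0.500: g = 0.0531, g' = -0.363 → β = 0.646
  β = 0.646: g = 0.0029, g' = -0.327 → β = 0.655
Converged at β = 0.655.
Compositions from xᵢ = zᵢ/(1+β(Kᵢ−1)), yᵢ = Kᵢxᵢ:
  A: x = 0.092, y = 0.273
  B: x = 0.178, y = 0.269
  C: x = 0.330, y = 0.214
  D: x = 0.399, y = 0.243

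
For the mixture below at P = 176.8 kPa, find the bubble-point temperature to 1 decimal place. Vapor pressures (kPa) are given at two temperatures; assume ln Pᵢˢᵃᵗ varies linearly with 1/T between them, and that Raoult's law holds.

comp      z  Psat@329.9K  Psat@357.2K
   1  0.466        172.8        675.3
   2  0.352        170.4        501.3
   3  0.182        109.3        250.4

Bubble-point temperature: ΣzᵢPᵢˢᵃᵗ(T) = P. Interpolate ln Pᵢˢᵃᵗ = aᵢ + bᵢ/T.
  T = 329.9 K: ΣzᵢPᵢˢᵃᵗ = 160.40 kPa
  T = 357.2 K: ΣzᵢPᵢˢᵃᵗ = 536.72 kPa
  T = 343.5 K: ΣzᵢPᵢˢᵃᵗ = 298.61 kPa
  T = 336.7 K: ΣzᵢPᵢˢᵃᵗ = 219.97 kPa
  T = 333.3 K: ΣzᵢPᵢˢᵃᵗ = 188.08 kPa
  T = 331.6 K: ΣzᵢPᵢˢᵃᵗ = 173.75 kPa
Interpolating between 331.6 K and 333.3 K gives T ≈ 332.0 K.

T = 332.0 K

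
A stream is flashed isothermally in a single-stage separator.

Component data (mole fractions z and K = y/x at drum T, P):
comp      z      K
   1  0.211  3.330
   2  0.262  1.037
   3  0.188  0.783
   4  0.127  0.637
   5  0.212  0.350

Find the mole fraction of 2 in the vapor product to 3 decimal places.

y_2 = 0.268

Newton–Raphson from ψ = 0.64:
  ψ = 0.640: g = -0.1366, g' = -0.488 → ψ = 0.360
Converged at ψ = 0.360.
Compositions from xᵢ = zᵢ/(1+ψ(Kᵢ−1)), yᵢ = Kᵢxᵢ:
  1: x = 0.115, y = 0.382
  2: x = 0.259, y = 0.268
  3: x = 0.204, y = 0.160
  4: x = 0.146, y = 0.093
  5: x = 0.277, y = 0.097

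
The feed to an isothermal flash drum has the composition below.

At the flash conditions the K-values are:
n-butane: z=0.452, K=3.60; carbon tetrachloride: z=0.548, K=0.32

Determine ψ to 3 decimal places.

Material balance + equilibrium reduce to Σ zᵢ(Kᵢ−1)/(1+ψ(Kᵢ−1)) = 0.
Feasibility: ΣzᵢKᵢ = 1.803, Σzᵢ/Kᵢ = 1.838 — both > 1, two phases present.
Newton iteration, ψ⁰ = 0.43:
  ψ = 0.430: g = 0.0282, g' = -1.187 → ψ = 0.454
Converged at ψ = 0.454.

ψ = 0.454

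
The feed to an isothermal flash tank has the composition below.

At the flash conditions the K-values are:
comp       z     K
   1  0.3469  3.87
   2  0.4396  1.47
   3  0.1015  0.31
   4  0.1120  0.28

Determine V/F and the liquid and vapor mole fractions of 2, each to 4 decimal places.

Iterate (Newton) starting at V/F = 0.5:
  V/F = 0.5000: g = 0.34325, g' = -0.8000 → V/F = 0.9291
  V/F = 0.9291: g = -0.02333, g' = -1.1644 → V/F = 0.9090
  V/F = 0.9090: g = -0.00065, g' = -1.1012 → V/F = 0.9084
Converged at V/F = 0.9084.
Compositions from xᵢ = zᵢ/(1+V/F(Kᵢ−1)), yᵢ = Kᵢxᵢ:
  1: x = 0.0962, y = 0.3722
  2: x = 0.3081, y = 0.4529
  3: x = 0.2720, y = 0.0843
  4: x = 0.3238, y = 0.0907

V/F = 0.9084, x_2 = 0.3081, y_2 = 0.4529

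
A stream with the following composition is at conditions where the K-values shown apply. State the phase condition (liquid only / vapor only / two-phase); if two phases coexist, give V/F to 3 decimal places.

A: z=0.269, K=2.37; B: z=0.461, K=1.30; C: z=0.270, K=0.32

ΣzᵢKᵢ = 1.323; Σzᵢ/Kᵢ = 1.312.
Both exceed 1, so a two-phase solution exists.
Rachford–Rice: g(ψ) = Σ zᵢ(Kᵢ−1)/(1+ψ(Kᵢ−1)) = 0.
Iterate (Newton) starting at ψ = 0.5:
  ψ = 0.500: g = 0.0608, g' = -0.496 → ψ = 0.623
  ψ = 0.623: g = -0.0030, g' = -0.552 → ψ = 0.617
Converged at ψ = 0.617.

two-phase, V/F = 0.617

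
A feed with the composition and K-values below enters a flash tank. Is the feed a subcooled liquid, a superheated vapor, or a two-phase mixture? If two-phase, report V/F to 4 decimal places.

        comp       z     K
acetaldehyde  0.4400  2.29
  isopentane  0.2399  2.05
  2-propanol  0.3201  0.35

ΣzᵢKᵢ = 1.6114; Σzᵢ/Kᵢ = 1.2237.
Both exceed 1, so a two-phase solution exists.
Material balance + equilibrium reduce to Σ zᵢ(Kᵢ−1)/(1+ψ(Kᵢ−1)) = 0.
Newton–Raphson from ψ = 0.31:
  ψ = 0.3100: g = 0.33493, g' = -0.7363 → ψ = 0.7649
  ψ = 0.7649: g = 0.01160, g' = -0.8018 → ψ = 0.7794
  ψ = 0.7794: g = -0.00011, g' = -0.8176 → ψ = 0.7792
Converged at ψ = 0.7792.

two-phase, V/F = 0.7792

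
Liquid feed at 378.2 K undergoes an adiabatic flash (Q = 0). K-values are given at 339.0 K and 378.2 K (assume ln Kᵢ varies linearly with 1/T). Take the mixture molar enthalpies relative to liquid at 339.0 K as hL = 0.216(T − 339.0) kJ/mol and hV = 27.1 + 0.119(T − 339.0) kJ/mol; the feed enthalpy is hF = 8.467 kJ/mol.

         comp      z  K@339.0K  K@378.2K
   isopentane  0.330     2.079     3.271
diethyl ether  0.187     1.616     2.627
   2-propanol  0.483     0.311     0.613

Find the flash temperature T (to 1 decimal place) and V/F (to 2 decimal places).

T = 342.6 K, V/F = 0.29

Adiabatic flash: solve Rachford–Rice at each trial T, then check hF = ψ·hV(T) + (1−ψ)·hL(T).
  T = 339.0 K: K = (2.079, 1.616, 0.311), RR gives ψ = 0.215, H_out = 5.830 kJ/mol
  T = 378.2 K: K = (3.271, 2.627, 0.613), RR gives ψ = 1.000, H_out = 31.765 kJ/mol
  T = 358.6 K: K = (2.640, 2.088, 0.445), RR gives ψ = 0.590, H_out = 19.108 kJ/mol
  T = 348.8 K: K = (2.351, 1.843, 0.374), RR gives ψ = 0.406, H_out = 12.726 kJ/mol
  T = 343.9 K: K = (2.213, 1.728, 0.341), RR gives ψ = 0.313, H_out = 9.400 kJ/mol
  T = 341.4 K: K = (2.144, 1.670, 0.326), RR gives ψ = 0.264, H_out = 7.618 kJ/mol
  T = 342.6 K: K = (2.177, 1.698, 0.333), RR gives ψ = 0.288, H_out = 8.482 kJ/mol
Linear interpolation between T = 341.4 (H_out = 7.618) and T = 342.6 (H_out = 8.482) on hF = 8.467 gives T ≈ 342.6 K, at which ψ = 0.29.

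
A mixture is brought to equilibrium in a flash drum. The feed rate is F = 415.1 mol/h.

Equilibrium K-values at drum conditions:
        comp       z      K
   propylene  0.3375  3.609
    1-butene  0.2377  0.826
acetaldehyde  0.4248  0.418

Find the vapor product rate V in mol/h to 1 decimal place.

V = 200.8 mol/h

Iterate (Newton) starting at V/F = 0.5:
  V/F = 0.5000: g = -0.01191, g' = -0.7275 → V/F = 0.4836
  V/F = 0.4836: g = 0.00007, g' = -0.7364 → V/F = 0.4837
Converged at V/F = 0.4837.
Then V = V/F·F = 0.4837·415.1 = 200.8 mol/h and L = F − V = 214.3 mol/h.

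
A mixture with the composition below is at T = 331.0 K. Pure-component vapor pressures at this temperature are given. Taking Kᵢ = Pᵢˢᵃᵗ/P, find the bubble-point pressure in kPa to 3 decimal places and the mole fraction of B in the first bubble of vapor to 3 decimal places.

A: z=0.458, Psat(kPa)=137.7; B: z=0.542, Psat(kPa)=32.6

At the bubble point ψ → 0, so ΣzᵢKᵢ = 1 with Kᵢ = Pᵢˢᵃᵗ/P ⇒ P = ΣzᵢPᵢˢᵃᵗ.
P = 0.458·137.7 + 0.542·32.6 = 80.736 kPa
yᵢ = zᵢPᵢˢᵃᵗ/P ⇒ y_B = 0.542·32.6/80.736 = 0.219

Pbub = 80.736 kPa, y_B = 0.219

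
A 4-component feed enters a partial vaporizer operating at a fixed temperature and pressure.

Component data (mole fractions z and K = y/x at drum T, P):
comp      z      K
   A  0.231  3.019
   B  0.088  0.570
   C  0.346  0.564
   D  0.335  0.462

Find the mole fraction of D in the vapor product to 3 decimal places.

y_D = 0.164

Newton iteration, β⁰ = 0.37:
  β = 0.370: g = -0.1829, g' = -0.576 → β = 0.053
  β = 0.053: g = 0.0431, g' = -0.958 → β = 0.097
  β = 0.097: g = 0.0024, g' = -0.855 → β = 0.100
Converged at β = 0.100.
Compositions from xᵢ = zᵢ/(1+β(Kᵢ−1)), yᵢ = Kᵢxᵢ:
  A: x = 0.192, y = 0.580
  B: x = 0.092, y = 0.052
  C: x = 0.362, y = 0.204
  D: x = 0.354, y = 0.164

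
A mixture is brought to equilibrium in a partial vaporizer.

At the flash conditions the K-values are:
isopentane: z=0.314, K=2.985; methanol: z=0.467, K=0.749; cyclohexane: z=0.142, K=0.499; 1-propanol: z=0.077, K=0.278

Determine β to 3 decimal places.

β = 0.494

Let β = V/F and solve Σ zᵢ(Kᵢ−1)/(1+β(Kᵢ−1)) = 0.
g(0) = ΣzᵢKᵢ − 1 = 0.379 and g(1) = 1 − Σzᵢ/Kᵢ = -0.290, so a root lies in (0, 1).
Newton–Raphson from β = 0.44:
  β = 0.440: g = 0.0282, g' = -0.535 → β = 0.493
  β = 0.493: g = 0.0006, g' = -0.514 → β = 0.494
Converged at β = 0.494.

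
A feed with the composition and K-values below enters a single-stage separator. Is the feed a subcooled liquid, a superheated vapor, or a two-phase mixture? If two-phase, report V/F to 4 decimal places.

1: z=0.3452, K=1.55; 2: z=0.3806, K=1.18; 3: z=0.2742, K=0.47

ΣzᵢKᵢ = 1.1130; Σzᵢ/Kᵢ = 1.1287.
Both exceed 1, so a two-phase solution exists.
Newton–Raphson from ψ = 0.5:
  ψ = 0.5000: g = 0.01404, g' = -0.2172 → ψ = 0.5646
  ψ = 0.5646: g = -0.00033, g' = -0.2278 → ψ = 0.5632
Converged at ψ = 0.5632.

two-phase, V/F = 0.5632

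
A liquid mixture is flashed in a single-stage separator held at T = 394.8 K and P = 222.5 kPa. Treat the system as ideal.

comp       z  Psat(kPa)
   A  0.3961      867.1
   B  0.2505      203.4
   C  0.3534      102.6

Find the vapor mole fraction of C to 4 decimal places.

Raoult's law: Kᵢ = Pᵢˢᵃᵗ/P = Pᵢˢᵃᵗ/222.5.
  K_A = 867.1/222.5 = 3.897079, K_B = 203.4/222.5 = 0.914157, K_C = 102.6/222.5 = 0.461124
Rachford–Rice: g(ψ) = Σ zᵢ(Kᵢ−1)/(1+ψ(Kᵢ−1)) = 0.
g(0) = ΣzᵢKᵢ − 1 = 0.9356 and g(1) = 1 − Σzᵢ/Kᵢ = -0.1421, so a root lies in (0, 1).
Newton–Raphson from ψ = 0.5:
  ψ = 0.5000: g = 0.18552, g' = -0.7488 → ψ = 0.7478
  ψ = 0.7478: g = 0.02048, g' = -0.6216 → ψ = 0.7807
Converged at ψ = 0.7807.
Compositions from xᵢ = zᵢ/(1+ψ(Kᵢ−1)), yᵢ = Kᵢxᵢ:
  A: x = 0.1214, y = 0.4732
  B: x = 0.2685, y = 0.2454
  C: x = 0.6101, y = 0.2813

y_C = 0.2813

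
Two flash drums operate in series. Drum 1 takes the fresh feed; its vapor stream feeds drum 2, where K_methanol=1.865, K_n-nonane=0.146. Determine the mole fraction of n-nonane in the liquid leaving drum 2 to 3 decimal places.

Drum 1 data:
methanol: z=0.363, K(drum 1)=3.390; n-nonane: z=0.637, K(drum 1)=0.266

x_n-nonane (drum 2) = 0.503

Drum 1:
Rachford–Rice: g(ψ₁) = Σ zᵢ(Kᵢ−1)/(1+ψ₁(Kᵢ−1)) = 0.
g(0) = ΣzᵢKᵢ − 1 = 0.400 and g(1) = 1 − Σzᵢ/Kᵢ = -1.502, so a root lies in (0, 1).
Newton–Raphson from ψ₁ = 0.5:
  ψ₁ = 0.500: g = -0.3434, g' = -1.287 → ψ₁ = 0.233
  ψ₁ = 0.233: g = -0.0070, g' = -1.355 → ψ₁ = 0.228
Converged at ψ₁ = 0.228.
Drum-1 compositions:
  methanol: x = 0.235, y = 0.796
  n-nonane: x = 0.765, y = 0.204
Drum-2 feed = drum-1 vapor: z₂ = (0.7965, 0.2035).
Drum 2:
Newton iteration, ψ₂⁰ = 0.37:
  ψ₂ = 0.370: g = 0.2679, g' = -0.659 → ψ₂ = 0.776
  ψ₂ = 0.776: g = -0.1035, g' = -1.520 → ψ₂ = 0.708
  ψ₂ = 0.708: g = -0.0126, g' = -1.180 → ψ₂ = 0.698
  ψ₂ = 0.698: g = -0.0002, g' = -1.140 → ψ₂ = 0.697
Converged at ψ₂ = 0.697.
  methanol: x = 0.497, y = 0.927
  n-nonane: x = 0.503, y = 0.073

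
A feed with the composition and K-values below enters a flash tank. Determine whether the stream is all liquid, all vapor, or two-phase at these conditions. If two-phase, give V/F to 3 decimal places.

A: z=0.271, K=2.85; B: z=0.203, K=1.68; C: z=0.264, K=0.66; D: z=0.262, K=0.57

ΣzᵢKᵢ = 1.437; Σzᵢ/Kᵢ = 1.076.
Both exceed 1, so a two-phase solution exists.
Let ψ = V/F and solve Σ zᵢ(Kᵢ−1)/(1+ψ(Kᵢ−1)) = 0.
Newton–Raphson from ψ = 0.31:
  ψ = 0.310: g = 0.2023, g' = -0.541 → ψ = 0.684
  ψ = 0.684: g = 0.0390, g' = -0.374 → ψ = 0.788
  ψ = 0.788: g = 0.0007, g' = -0.361 → ψ = 0.790
Converged at ψ = 0.790.

two-phase, V/F = 0.790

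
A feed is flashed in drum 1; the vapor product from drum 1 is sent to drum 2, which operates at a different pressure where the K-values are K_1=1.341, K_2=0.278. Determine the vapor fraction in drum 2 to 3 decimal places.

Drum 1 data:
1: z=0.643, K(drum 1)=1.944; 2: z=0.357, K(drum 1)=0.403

Drum 1:
Material balance + equilibrium reduce to Σ zᵢ(Kᵢ−1)/(1+ψ₁(Kᵢ−1)) = 0.
Feasibility: ΣzᵢKᵢ = 1.394, Σzᵢ/Kᵢ = 1.217 — both > 1, two phases present.
Iterate (Newton) starting at ψ₁ = 0.6:
  ψ₁ = 0.600: g = 0.0554, g' = -0.542 → ψ₁ = 0.702
  ψ₁ = 0.702: g = -0.0019, g' = -0.584 → ψ₁ = 0.699
Converged at ψ₁ = 0.699.
Drum-1 compositions:
  1: x = 0.387, y = 0.753
  2: x = 0.613, y = 0.247
Drum-2 feed = drum-1 vapor: z₂ = (0.7531, 0.2469).
Drum 2:
Material balance + equilibrium reduce to Σ zᵢ(Kᵢ−1)/(1+ψ₂(Kᵢ−1)) = 0.
Check two-phase: ΣzᵢKᵢ = 1.079 > 1 and Σzᵢ/Kᵢ = 1.450 > 1, so g(0) = 0.079 > 0 and g(1) = -0.450 < 0.
Binary case is linear: z₁(K₁−1)(1+ψ₂(K₂−1)) + z₂(K₂−1)(1+ψ₂(K₁−1)) = 0
⇒ ψ₂ = [z₁(K₁−1)+z₂(K₂−1)] / [−(K₁−1)(K₂−1)] = 0.0786/0.2462 = 0.319
  1: x = 0.679, y = 0.911
  2: x = 0.321, y = 0.089

V/F (drum 2) = 0.319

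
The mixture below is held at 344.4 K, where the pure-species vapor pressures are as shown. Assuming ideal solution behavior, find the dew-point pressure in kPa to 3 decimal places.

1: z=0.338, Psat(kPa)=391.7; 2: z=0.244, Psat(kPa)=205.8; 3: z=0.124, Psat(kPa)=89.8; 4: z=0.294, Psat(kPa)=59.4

Pdew = 119.348 kPa

At the dew point ψ → 1, so Σzᵢ/Kᵢ = 1 with Kᵢ = Pᵢˢᵃᵗ/P ⇒ 1/P = Σzᵢ/Pᵢˢᵃᵗ.
1/P = 0.338/391.7 + 0.244/205.8 + 0.124/89.8 + 0.294/59.4 = 0.008379 ⇒ P = 119.348 kPa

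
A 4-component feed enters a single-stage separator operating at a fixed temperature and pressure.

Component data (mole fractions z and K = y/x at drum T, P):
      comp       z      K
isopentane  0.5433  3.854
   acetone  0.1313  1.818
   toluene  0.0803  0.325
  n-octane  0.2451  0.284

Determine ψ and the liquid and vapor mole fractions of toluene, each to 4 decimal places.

Let ψ = V/F and solve Σ zᵢ(Kᵢ−1)/(1+ψ(Kᵢ−1)) = 0.
g(0) = ΣzᵢKᵢ − 1 = 1.4283 and g(1) = 1 − Σzᵢ/Kᵢ = -0.3233, so a root lies in (0, 1).
Iterate (Newton) starting at ψ = 0.5:
  ψ = 0.5000: g = 0.35995, g' = -1.1838 → ψ = 0.8041
  ψ = 0.8041: g = 0.00324, g' = -1.3126 → ψ = 0.8065
Converged at ψ = 0.8065.
Compositions from xᵢ = zᵢ/(1+ψ(Kᵢ−1)), yᵢ = Kᵢxᵢ:
  isopentane: x = 0.1645, y = 0.6342
  acetone: x = 0.0791, y = 0.1438
  toluene: x = 0.1763, y = 0.0573
  n-octane: x = 0.5801, y = 0.1647

ψ = 0.8065, x_toluene = 0.1763, y_toluene = 0.0573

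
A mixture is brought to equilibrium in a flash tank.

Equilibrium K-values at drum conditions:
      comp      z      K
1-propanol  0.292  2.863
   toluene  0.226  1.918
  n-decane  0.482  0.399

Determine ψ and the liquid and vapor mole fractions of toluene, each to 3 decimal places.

Let ψ = V/F and solve Σ zᵢ(Kᵢ−1)/(1+ψ(Kᵢ−1)) = 0.
Feasibility: ΣzᵢKᵢ = 1.462, Σzᵢ/Kᵢ = 1.428 — both > 1, two phases present.
Iterate (Newton) starting at ψ = 0.52:
  ψ = 0.520: g = -0.0046, g' = -0.717 → ψ = 0.514
Converged at ψ = 0.514.
Compositions from xᵢ = zᵢ/(1+ψ(Kᵢ−1)), yᵢ = Kᵢxᵢ:
  1-propanol: x = 0.149, y = 0.427
  toluene: x = 0.154, y = 0.295
  n-decane: x = 0.697, y = 0.278

ψ = 0.514, x_toluene = 0.154, y_toluene = 0.295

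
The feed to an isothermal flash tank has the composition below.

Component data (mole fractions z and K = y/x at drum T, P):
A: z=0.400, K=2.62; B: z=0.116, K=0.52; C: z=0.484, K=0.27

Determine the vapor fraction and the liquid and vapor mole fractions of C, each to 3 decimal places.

ψ = 0.214, x_C = 0.574, y_C = 0.155

Material balance + equilibrium reduce to Σ zᵢ(Kᵢ−1)/(1+ψ(Kᵢ−1)) = 0.
g(0) = ΣzᵢKᵢ − 1 = 0.239 and g(1) = 1 − Σzᵢ/Kᵢ = -1.168, so a root lies in (0, 1).
Newton–Raphson from ψ = 0.5:
  ψ = 0.500: g = -0.2717, g' = -1.006 → ψ = 0.230
  ψ = 0.230: g = -0.0152, g' = -0.963 → ψ = 0.214
Converged at ψ = 0.214.
Compositions from xᵢ = zᵢ/(1+ψ(Kᵢ−1)), yᵢ = Kᵢxᵢ:
  A: x = 0.297, y = 0.778
  B: x = 0.129, y = 0.067
  C: x = 0.574, y = 0.155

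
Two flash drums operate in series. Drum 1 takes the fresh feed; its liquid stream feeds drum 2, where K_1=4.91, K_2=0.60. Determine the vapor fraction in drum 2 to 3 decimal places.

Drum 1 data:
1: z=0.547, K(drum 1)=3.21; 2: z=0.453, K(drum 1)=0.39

V/F (drum 2) = 0.340

Drum 1:
Let ψ₁ = V/F and solve Σ zᵢ(Kᵢ−1)/(1+ψ₁(Kᵢ−1)) = 0.
Check two-phase: ΣzᵢKᵢ = 1.933 > 1 and Σzᵢ/Kᵢ = 1.332 > 1, so g(0) = 0.933 > 0 and g(1) = -0.332 < 0.
Binary case is linear: z₁(K₁−1)(1+ψ₁(K₂−1)) + z₂(K₂−1)(1+ψ₁(K₁−1)) = 0
⇒ ψ₁ = [z₁(K₁−1)+z₂(K₂−1)] / [−(K₁−1)(K₂−1)] = 0.9325/1.3481 = 0.692
Drum-1 compositions:
  1: x = 0.216, y = 0.694
  2: x = 0.784, y = 0.306
Drum-2 feed = drum-1 liquid: z₂ = (0.2163, 0.7837).
Drum 2:
Iterate (Newton) starting at ψ₂ = 0.5:
  ψ₂ = 0.500: g = -0.1056, g' = -0.575 → ψ₂ = 0.316
  ψ₂ = 0.316: g = 0.0193, g' = -0.826 → ψ₂ = 0.340
Converged at ψ₂ = 0.340.
  1: x = 0.093, y = 0.456
  2: x = 0.907, y = 0.544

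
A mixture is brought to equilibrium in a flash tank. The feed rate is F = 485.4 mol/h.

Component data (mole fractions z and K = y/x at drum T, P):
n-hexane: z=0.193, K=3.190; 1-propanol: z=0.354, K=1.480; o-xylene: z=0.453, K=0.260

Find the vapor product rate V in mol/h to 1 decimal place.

Iterate (Newton) starting at β = 0.41:
  β = 0.410: g = -0.1165, g' = -0.825 → β = 0.269
  β = 0.269: g = -0.0019, g' = -0.817 → β = 0.266
Converged at β = 0.266.
Then V = β·F = 0.2665·485.4 = 129.3 mol/h and L = F − V = 356.1 mol/h.

V = 129.3 mol/h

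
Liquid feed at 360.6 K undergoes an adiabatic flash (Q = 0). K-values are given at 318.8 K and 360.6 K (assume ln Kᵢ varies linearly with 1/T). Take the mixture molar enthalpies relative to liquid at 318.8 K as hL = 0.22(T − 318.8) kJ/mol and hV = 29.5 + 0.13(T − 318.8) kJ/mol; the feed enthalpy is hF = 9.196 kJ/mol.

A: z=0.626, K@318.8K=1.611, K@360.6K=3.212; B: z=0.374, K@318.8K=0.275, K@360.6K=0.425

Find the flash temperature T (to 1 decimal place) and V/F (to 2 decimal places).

Adiabatic flash: solve Rachford–Rice at each trial T, then check hF = ψ·hV(T) + (1−ψ)·hL(T).
  T = 318.8 K: K = (1.611, 0.275), RR gives ψ = 0.251, H_out = 7.414 kJ/mol
  T = 360.6 K: K = (3.212, 0.425), RR gives ψ = 0.920, H_out = 32.865 kJ/mol
  T = 339.7 K: K = (2.324, 0.346), RR gives ψ = 0.675, H_out = 23.250 kJ/mol
  T = 329.2 K: K = (1.944, 0.310), RR gives ψ = 0.511, H_out = 16.876 kJ/mol
  T = 324.0 K: K = (1.773, 0.292), RR gives ψ = 0.400, H_out = 12.761 kJ/mol
  T = 321.4 K: K = (1.690, 0.283), RR gives ψ = 0.332, H_out = 10.289 kJ/mol
  T = 320.1 K: K = (1.650, 0.279), RR gives ψ = 0.293, H_out = 8.910 kJ/mol
Linear interpolation between T = 320.1 (H_out = 8.910) and T = 321.4 (H_out = 10.289) on hF = 9.196 gives T ≈ 320.4 K, at which ψ = 0.30.

T = 320.4 K, V/F = 0.30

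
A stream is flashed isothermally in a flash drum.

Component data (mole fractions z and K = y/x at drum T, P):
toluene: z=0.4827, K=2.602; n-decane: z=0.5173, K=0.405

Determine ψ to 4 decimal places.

Rachford–Rice: g(ψ) = Σ zᵢ(Kᵢ−1)/(1+ψ(Kᵢ−1)) = 0.
Check two-phase: ΣzᵢKᵢ = 1.4655 > 1 and Σzᵢ/Kᵢ = 1.4628 > 1, so g(0) = 0.4655 > 0 and g(1) = -0.4628 < 0.
Binary case is linear: z₁(K₁−1)(1+ψ(K₂−1)) + z₂(K₂−1)(1+ψ(K₁−1)) = 0
⇒ ψ = [z₁(K₁−1)+z₂(K₂−1)] / [−(K₁−1)(K₂−1)] = 0.46549/0.95319 = 0.4884

ψ = 0.4884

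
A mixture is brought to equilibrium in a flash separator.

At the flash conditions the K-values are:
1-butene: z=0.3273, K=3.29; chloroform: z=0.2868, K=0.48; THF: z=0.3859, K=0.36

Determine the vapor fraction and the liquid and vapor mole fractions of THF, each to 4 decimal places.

ψ = 0.2611, x_THF = 0.4633, y_THF = 0.1668

Rachford–Rice: g(ψ) = Σ zᵢ(Kᵢ−1)/(1+ψ(Kᵢ−1)) = 0.
g(0) = ΣzᵢKᵢ − 1 = 0.3534 and g(1) = 1 − Σzᵢ/Kᵢ = -0.7689, so a root lies in (0, 1).
Iterate (Newton) starting at ψ = 0.48:
  ψ = 0.4800: g = -0.19818, g' = -0.8565 → ψ = 0.2486
  ψ = 0.2486: g = 0.01261, g' = -1.0227 → ψ = 0.2610
  ψ = 0.2610: g = 0.00012, g' = -1.0041 → ψ = 0.2611
Converged at ψ = 0.2611.
Compositions from xᵢ = zᵢ/(1+ψ(Kᵢ−1)), yᵢ = Kᵢxᵢ:
  1-butene: x = 0.2048, y = 0.6739
  chloroform: x = 0.3319, y = 0.1593
  THF: x = 0.4633, y = 0.1668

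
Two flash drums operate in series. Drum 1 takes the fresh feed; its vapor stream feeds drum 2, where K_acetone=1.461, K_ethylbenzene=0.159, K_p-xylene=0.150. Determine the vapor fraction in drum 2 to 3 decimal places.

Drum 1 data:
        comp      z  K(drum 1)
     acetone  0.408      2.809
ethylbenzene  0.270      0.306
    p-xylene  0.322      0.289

Drum 1:
Material balance + equilibrium reduce to Σ zᵢ(Kᵢ−1)/(1+ψ₁(Kᵢ−1)) = 0.
g(0) = ΣzᵢKᵢ − 1 = 0.322 and g(1) = 1 − Σzᵢ/Kᵢ = -1.142, so a root lies in (0, 1).
Iterate (Newton) starting at ψ₁ = 0.5:
  ψ₁ = 0.500: g = -0.2546, g' = -1.065 → ψ₁ = 0.261
  ψ₁ = 0.261: g = -0.0085, g' = -1.055 → ψ₁ = 0.253
Converged at ψ₁ = 0.253.
Drum-1 compositions:
  acetone: x = 0.280, y = 0.786
  ethylbenzene: x = 0.327, y = 0.100
  p-xylene: x = 0.393, y = 0.113
Drum-2 feed = drum-1 vapor: z₂ = (0.7863, 0.1002, 0.1135).
Drum 2:
Material balance + equilibrium reduce to Σ zᵢ(Kᵢ−1)/(1+ψ₂(Kᵢ−1)) = 0.
Feasibility: ΣzᵢKᵢ = 1.182, Σzᵢ/Kᵢ = 1.925 — both > 1, two phases present.
Newton iteration, ψ₂⁰ = 0.5:
  ψ₂ = 0.500: g = -0.0186, g' = -0.569 → ψ₂ = 0.467
  ψ₂ = 0.467: g = -0.0006, g' = -0.531 → ψ₂ = 0.466
Converged at ψ₂ = 0.466.
  acetone: x = 0.647, y = 0.946
  ethylbenzene: x = 0.165, y = 0.026
  p-xylene: x = 0.188, y = 0.028

V/F (drum 2) = 0.466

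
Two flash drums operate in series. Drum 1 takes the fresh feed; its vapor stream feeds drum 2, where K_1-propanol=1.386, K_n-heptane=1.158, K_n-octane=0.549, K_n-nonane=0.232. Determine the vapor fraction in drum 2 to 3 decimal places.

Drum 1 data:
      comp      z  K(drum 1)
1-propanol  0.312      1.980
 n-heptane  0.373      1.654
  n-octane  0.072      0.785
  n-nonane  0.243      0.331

Drum 1:
Newton–Raphson from ψ₁ = 0.63:
  ψ₁ = 0.630: g = 0.0629, g' = -0.524 → ψ₁ = 0.750
  ψ₁ = 0.750: g = -0.0049, g' = -0.614 → ψ₁ = 0.742
Converged at ψ₁ = 0.742.
Drum-1 compositions:
  1-propanol: x = 0.181, y = 0.358
  n-heptane: x = 0.251, y = 0.415
  n-octane: x = 0.086, y = 0.067
  n-nonane: x = 0.483, y = 0.160
Drum-2 feed = drum-1 vapor: z₂ = (0.3577, 0.4154, 0.0672, 0.1597).
Drum 2:
Material balance + equilibrium reduce to Σ zᵢ(Kᵢ−1)/(1+ψ₂(Kᵢ−1)) = 0.
Check two-phase: ΣzᵢKᵢ = 1.051 > 1 and Σzᵢ/Kᵢ = 1.428 > 1, so g(0) = 0.051 > 0 and g(1) = -0.428 < 0.
Newton–Raphson from ψ₂ = 0.54:
  ψ₂ = 0.540: g = -0.0750, g' = -0.344 → ψ₂ = 0.322
  ψ₂ = 0.322: g = -0.0133, g' = -0.237 → ψ₂ = 0.266
  ψ₂ = 0.266: g = -0.0005, g' = -0.220 → ψ₂ = 0.264
Converged at ψ₂ = 0.264.
  1-propanol: x = 0.325, y = 0.450
  n-heptane: x = 0.399, y = 0.462
  n-octane: x = 0.076, y = 0.042
  n-nonane: x = 0.200, y = 0.046

V/F (drum 2) = 0.264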